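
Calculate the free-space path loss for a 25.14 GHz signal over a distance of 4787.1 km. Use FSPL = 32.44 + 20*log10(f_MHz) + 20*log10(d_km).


f = 25.14 GHz = 25140.0000 MHz
d = 4787.1 km
FSPL = 32.44 + 20*log10(25140.0000) + 20*log10(4787.1)
FSPL = 32.44 + 88.0073 + 73.6014
FSPL = 194.0488 dB

194.0488 dB


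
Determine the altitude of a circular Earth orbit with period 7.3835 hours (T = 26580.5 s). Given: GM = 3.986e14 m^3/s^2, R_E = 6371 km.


T = 26580.5 s
r = (mu*T^2/(4*pi^2))^(1/3) = (3.986e14 * 26580.5^2 / (4*pi^2))^(1/3)
r = 1.9250172e+07 m = 19250.1721 km
alt = r - R_E = 19250.1721 - 6371 = 12879.1721 km

12879.1721 km


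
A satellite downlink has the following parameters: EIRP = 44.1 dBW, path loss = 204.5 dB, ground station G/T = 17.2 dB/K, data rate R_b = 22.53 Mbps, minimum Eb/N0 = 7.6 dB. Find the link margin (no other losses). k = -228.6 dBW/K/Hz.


C/N0 = EIRP - FSPL + G/T - k = 44.1 - 204.5 + 17.2 - (-228.6)
C/N0 = 85.4000 dB-Hz
R_b = 22.53 Mbps = 2.253e+07 bps -> 10*log10(R_b) = 73.5276 dB-Hz
Eb/N0 = C/N0 - 10*log10(R_b) = 85.4000 - 73.5276 = 11.8724 dB
Margin = Eb/N0 - Eb/N0_req = 11.8724 - 7.6 = 4.2724 dB (link closes)

4.2724 dB


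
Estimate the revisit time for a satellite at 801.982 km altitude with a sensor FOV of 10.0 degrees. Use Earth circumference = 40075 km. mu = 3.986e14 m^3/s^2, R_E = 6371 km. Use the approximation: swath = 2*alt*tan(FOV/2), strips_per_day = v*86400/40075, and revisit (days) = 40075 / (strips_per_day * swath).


swath = 2*801.982*tan(0.08726646) = 140.3287 km
v = sqrt(mu/r) = 7454.5044 m/s = 7.4545 km/s
strips/day = v*86400/40075 = 7.4545*86400/40075 = 16.0716
coverage/day = strips * swath = 16.0716 * 140.3287 = 2255.3055 km
revisit = 40075 / 2255.3055 = 17.7692 days

17.7692 days


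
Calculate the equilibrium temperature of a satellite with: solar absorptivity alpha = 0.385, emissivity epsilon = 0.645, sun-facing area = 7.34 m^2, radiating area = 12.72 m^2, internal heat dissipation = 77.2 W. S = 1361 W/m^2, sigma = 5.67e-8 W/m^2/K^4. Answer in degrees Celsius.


Numerator = alpha*S*A_sun + Q_int = 0.385*1361*7.34 + 77.2 = 3923.2499 W
Denominator = eps*sigma*A_rad = 0.645*5.67e-8*12.72 = 4.6518948e-07 W/K^4
T^4 = 8.43366e+09 K^4
T = 303.0428 K = 29.8928 C

29.8928 degrees Celsius


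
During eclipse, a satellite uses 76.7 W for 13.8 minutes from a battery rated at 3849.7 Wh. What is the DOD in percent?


E_used = P * t / 60 = 76.7 * 13.8 / 60 = 17.6410 Wh
DOD = E_used / E_total * 100 = 17.6410 / 3849.7 * 100
DOD = 0.4582435 %

0.4582 %


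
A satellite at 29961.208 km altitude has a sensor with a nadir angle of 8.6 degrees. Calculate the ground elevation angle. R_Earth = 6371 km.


r = R_E + alt = 36332.2080 km
Law of sines in the satellite / Earth-center / ground-point triangle:
  sin(nadir)/R_E = sin(90 + el)/r  =>  cos(el) = (r/R_E)*sin(nadir)
cos(el) = (36332.2080 / 6371.0000) * sin(8.6 deg) = 0.8527624
el = arccos(0.8527624) = 31.4866 deg
(Earth-central angle = 90 - nadir - el = 49.9134 deg)

31.4866 degrees


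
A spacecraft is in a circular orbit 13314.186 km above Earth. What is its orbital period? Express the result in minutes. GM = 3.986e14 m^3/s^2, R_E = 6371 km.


r = 19685.1860 km = 1.9685186e+07 m
T = 2*pi*sqrt(r^3/mu) = 2*pi*sqrt(7.6281385e+21 / 3.986e14)
T = 27486.5673 s = 458.1095 min

458.1095 minutes


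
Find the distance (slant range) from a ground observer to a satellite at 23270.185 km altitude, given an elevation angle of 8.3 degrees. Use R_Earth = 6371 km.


h = 23270.185 km, el = 8.3 deg
d = -R_E*sin(el) + sqrt((R_E*sin(el))^2 + 2*R_E*h + h^2)
d = -6371.0000*sin(0.1448623) + sqrt((6371.0000*0.1443562)^2 + 2*6371.0000*23270.185 + 23270.185^2)
d = 28043.3183 km

28043.3183 km


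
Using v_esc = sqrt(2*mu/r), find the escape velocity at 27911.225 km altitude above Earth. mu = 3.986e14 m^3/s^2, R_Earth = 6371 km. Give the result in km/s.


r = 6371.0 + 27911.225 = 34282.2250 km = 3.4282225e+07 m
v_esc = sqrt(2*mu/r) = sqrt(2*3.986e14 / 3.4282225e+07)
v_esc = 4822.2436 m/s = 4.8222 km/s

4.8222 km/s


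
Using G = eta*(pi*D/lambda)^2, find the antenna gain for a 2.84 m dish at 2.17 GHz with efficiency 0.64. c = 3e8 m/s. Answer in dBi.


lambda = c/f = 3e8 / 2.17e+09 = 0.1382488 m
G = eta*(pi*D/lambda)^2 = 0.64*(pi*2.84/0.1382488)^2
G = 2665.5900 (linear)
G = 10*log10(2665.5900) = 34.2579 dBi

34.2579 dBi


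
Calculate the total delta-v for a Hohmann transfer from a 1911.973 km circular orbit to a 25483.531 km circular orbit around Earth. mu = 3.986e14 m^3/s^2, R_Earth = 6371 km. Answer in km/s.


r1 = 8282.9730 km = 8.282973e+06 m
r2 = 31854.5310 km = 3.1854531e+07 m
dv1 = sqrt(mu/r1)*(sqrt(2*r2/(r1+r2)) - 1) = 1802.7278 m/s
dv2 = sqrt(mu/r2)*(1 - sqrt(2*r1/(r1+r2))) = 1264.8275 m/s
total dv = |dv1| + |dv2| = 1802.7278 + 1264.8275 = 3067.5554 m/s = 3.0676 km/s

3.0676 km/s


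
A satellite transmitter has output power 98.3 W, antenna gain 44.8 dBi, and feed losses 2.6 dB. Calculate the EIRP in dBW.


Pt = 98.3 W = 19.9255 dBW
EIRP = Pt_dBW + Gt - losses = 19.9255 + 44.8 - 2.6 = 62.1255 dBW

62.1255 dBW


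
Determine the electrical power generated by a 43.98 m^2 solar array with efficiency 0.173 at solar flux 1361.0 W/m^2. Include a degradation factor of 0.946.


P = area * eta * S * degradation
P = 43.98 * 0.173 * 1361.0 * 0.946
P = 9796.0409 W

9796.0409 W


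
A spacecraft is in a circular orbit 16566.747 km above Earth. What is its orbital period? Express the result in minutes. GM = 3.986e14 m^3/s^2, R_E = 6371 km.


r = 22937.7470 km = 2.2937747e+07 m
T = 2*pi*sqrt(r^3/mu) = 2*pi*sqrt(1.2068472e+22 / 3.986e14)
T = 34573.0233 s = 576.2171 min

576.2171 minutes


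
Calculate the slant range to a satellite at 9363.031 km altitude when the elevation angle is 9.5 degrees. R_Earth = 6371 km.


h = 9363.031 km, el = 9.5 deg
d = -R_E*sin(el) + sqrt((R_E*sin(el))^2 + 2*R_E*h + h^2)
d = -6371.0000*sin(0.1658063) + sqrt((6371.0000*0.1650476)^2 + 2*6371.0000*9363.031 + 9363.031^2)
d = 13373.3138 km

13373.3138 km


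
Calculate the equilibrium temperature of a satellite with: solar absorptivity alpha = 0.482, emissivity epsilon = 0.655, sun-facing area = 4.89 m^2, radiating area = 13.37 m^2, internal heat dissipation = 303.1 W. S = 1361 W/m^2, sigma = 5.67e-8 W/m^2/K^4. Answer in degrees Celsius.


Numerator = alpha*S*A_sun + Q_int = 0.482*1361*4.89 + 303.1 = 3510.9498 W
Denominator = eps*sigma*A_rad = 0.655*5.67e-8*13.37 = 4.9654174e-07 W/K^4
T^4 = 7.0708049e+09 K^4
T = 289.9794 K = 16.8294 C

16.8294 degrees Celsius


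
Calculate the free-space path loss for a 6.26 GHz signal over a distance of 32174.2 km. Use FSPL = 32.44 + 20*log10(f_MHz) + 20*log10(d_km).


f = 6.26 GHz = 6260.0000 MHz
d = 32174.2 km
FSPL = 32.44 + 20*log10(6260.0000) + 20*log10(32174.2)
FSPL = 32.44 + 75.9315 + 90.1502
FSPL = 198.5216 dB

198.5216 dB


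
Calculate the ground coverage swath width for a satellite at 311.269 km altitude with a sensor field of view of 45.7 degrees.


FOV = 45.7 deg = 0.7976155 rad
swath = 2 * alt * tan(FOV/2) = 2 * 311.269 * tan(0.3988077)
swath = 2 * 311.269 * 0.4213885
swath = 262.3304 km

262.3304 km


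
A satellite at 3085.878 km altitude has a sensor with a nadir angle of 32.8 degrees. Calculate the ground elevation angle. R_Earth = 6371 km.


r = R_E + alt = 9456.8780 km
Law of sines in the satellite / Earth-center / ground-point triangle:
  sin(nadir)/R_E = sin(90 + el)/r  =>  cos(el) = (r/R_E)*sin(nadir)
cos(el) = (9456.8780 / 6371.0000) * sin(32.8 deg) = 0.8040917
el = arccos(0.8040917) = 36.4774 deg
(Earth-central angle = 90 - nadir - el = 20.7226 deg)

36.4774 degrees


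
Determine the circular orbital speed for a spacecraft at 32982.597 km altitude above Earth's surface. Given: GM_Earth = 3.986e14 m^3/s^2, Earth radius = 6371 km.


r = R_E + alt = 6371.0 + 32982.597 = 39353.5970 km = 3.9353597e+07 m
v = sqrt(mu/r) = sqrt(3.986e14 / 3.9353597e+07) = 3182.5588 m/s = 3.1826 km/s

3.1826 km/s


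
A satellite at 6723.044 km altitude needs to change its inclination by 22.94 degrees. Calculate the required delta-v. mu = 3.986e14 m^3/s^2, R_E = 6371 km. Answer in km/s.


r = 13094.0440 km = 1.3094044e+07 m
V = sqrt(mu/r) = 5517.3654 m/s
di = 22.94 deg = 0.4003785 rad
dV = 2*V*sin(di/2) = 2*5517.3654*sin(0.2001893)
dV = 2194.3094 m/s = 2.1943 km/s

2.1943 km/s


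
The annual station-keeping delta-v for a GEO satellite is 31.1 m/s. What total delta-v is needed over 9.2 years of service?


dV = rate * years = 31.1 * 9.2
dV = 286.1200 m/s

286.1200 m/s


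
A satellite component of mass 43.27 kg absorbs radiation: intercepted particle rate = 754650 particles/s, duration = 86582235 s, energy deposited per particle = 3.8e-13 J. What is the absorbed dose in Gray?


Total energy deposited = rate * time * E_per
  = 754650 * 86582235 * 3.8e-13 = 24.8289 J
Dose = E_total / mass = 24.8289 / 43.27
Dose = 0.5738139 Gy

0.5738 Gy


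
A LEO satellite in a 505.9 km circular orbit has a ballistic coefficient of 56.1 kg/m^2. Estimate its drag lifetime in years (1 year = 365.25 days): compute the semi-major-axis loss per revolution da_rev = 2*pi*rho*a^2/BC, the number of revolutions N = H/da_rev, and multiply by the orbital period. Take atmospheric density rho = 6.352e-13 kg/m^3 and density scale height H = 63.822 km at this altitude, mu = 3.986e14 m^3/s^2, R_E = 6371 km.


a = R_E + alt = 6876.9000 km = 6.8769e+06 m
da_rev = 2*pi*rho*a^2/BC = 2*pi*6.352e-13*(6.8769e+06)^2/56.1 = 3.364441 m per revolution
N = H/da_rev = 63822.0000 m / 3.364441 m = 18969.5704 revolutions
P = 2*pi*sqrt(a^3/mu) = 5675.4498 s
lifetime = N*P = 18969.5704 * 5675.4498 = 1.0766084e+08 s = 1246.0746 days
years = 1246.0746 / 365.25 = 3.4116 years

3.4116 years


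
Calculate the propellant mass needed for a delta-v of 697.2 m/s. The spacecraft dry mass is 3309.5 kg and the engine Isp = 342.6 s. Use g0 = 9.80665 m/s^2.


ve = Isp * g0 = 342.6 * 9.80665 = 3359.758290 m/s
mass ratio = exp(dv/ve) = exp(697.2/3359.758290) = 1.23061609
m_prop = m_dry * (mr - 1) = 3309.5 * (1.23061609 - 1)
m_prop = 763.2239 kg

763.2239 kg


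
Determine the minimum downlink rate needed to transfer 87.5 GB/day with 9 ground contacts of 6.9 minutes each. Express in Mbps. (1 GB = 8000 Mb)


total contact time = 9 * 6.9 * 60 = 3726.0000 s
data = 87.5 GB = 700000.0000 Mb
rate = 700000.0000 / 3726.0000 = 187.8690 Mbps

187.8690 Mbps


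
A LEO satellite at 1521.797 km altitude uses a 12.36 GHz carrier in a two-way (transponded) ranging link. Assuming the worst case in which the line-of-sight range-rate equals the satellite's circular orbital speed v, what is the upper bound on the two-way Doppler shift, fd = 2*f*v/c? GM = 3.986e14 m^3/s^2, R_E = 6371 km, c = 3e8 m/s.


r = 7.892797e+06 m
v = sqrt(mu/r) = 7106.4578 m/s (worst-case radial velocity)
f = 12.36 GHz = 1.236e+10 Hz
fd = 2*f*v/c = 2*1.236e+10*7106.4578/3.0e+08
fd = 585572.1217 Hz

585572.1217 Hz


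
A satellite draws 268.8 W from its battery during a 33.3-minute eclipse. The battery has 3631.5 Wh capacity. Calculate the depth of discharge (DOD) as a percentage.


E_used = P * t / 60 = 268.8 * 33.3 / 60 = 149.1840 Wh
DOD = E_used / E_total * 100 = 149.1840 / 3631.5 * 100
DOD = 4.1081 %

4.1081 %


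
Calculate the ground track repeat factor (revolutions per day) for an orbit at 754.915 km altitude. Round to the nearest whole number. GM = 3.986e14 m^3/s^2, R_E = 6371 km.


r = 7.125915e+06 m
T = 2*pi*sqrt(r^3/mu) = 5986.4888 s = 99.7748 min
revs/day = 1440 / 99.7748 = 14.4325
Rounded: 14 revolutions per day

14 revolutions per day


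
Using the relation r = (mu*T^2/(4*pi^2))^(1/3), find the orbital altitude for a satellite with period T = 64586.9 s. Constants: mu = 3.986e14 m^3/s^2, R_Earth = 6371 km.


T = 64586.9 s
r = (mu*T^2/(4*pi^2))^(1/3) = (3.986e14 * 64586.9^2 / (4*pi^2))^(1/3)
r = 3.4792754e+07 m = 34792.7545 km
alt = r - R_E = 34792.7545 - 6371 = 28421.7545 km

28421.7545 km


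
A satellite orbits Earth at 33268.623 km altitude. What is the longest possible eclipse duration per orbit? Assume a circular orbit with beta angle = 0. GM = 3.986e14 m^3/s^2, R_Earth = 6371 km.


r = 39639.6230 km
T = 1309.0440 min
Eclipse fraction = arcsin(R_E/r)/pi = arcsin(6371.0000/39639.6230)/pi
= arcsin(0.160723)/pi = 0.05138259
Eclipse duration = 0.05138259 * 1309.0440 = 67.2621 min

67.2621 minutes


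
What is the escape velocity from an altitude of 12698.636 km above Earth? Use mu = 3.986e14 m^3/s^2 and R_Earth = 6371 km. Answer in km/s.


r = 6371.0 + 12698.636 = 19069.6360 km = 1.9069636e+07 m
v_esc = sqrt(2*mu/r) = sqrt(2*3.986e14 / 1.9069636e+07)
v_esc = 6465.6537 m/s = 6.4657 km/s

6.4657 km/s


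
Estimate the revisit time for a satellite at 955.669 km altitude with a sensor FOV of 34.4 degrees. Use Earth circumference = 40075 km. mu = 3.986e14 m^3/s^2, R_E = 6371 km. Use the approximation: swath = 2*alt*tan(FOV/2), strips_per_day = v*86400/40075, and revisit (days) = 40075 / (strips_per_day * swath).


swath = 2*955.669*tan(0.3001966) = 591.6579 km
v = sqrt(mu/r) = 7375.9058 m/s = 7.3759 km/s
strips/day = v*86400/40075 = 7.3759*86400/40075 = 15.9021
coverage/day = strips * swath = 15.9021 * 591.6579 = 9408.6275 km
revisit = 40075 / 9408.6275 = 4.2594 days

4.2594 days


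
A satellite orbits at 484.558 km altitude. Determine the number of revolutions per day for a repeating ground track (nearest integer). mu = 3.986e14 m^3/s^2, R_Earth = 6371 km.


r = 6.855558e+06 m
T = 2*pi*sqrt(r^3/mu) = 5649.0502 s = 94.1508 min
revs/day = 1440 / 94.1508 = 15.2946
Rounded: 15 revolutions per day

15 revolutions per day


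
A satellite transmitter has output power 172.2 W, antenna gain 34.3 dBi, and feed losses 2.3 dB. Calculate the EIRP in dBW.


Pt = 172.2 W = 22.3603 dBW
EIRP = Pt_dBW + Gt - losses = 22.3603 + 34.3 - 2.3 = 54.3603 dBW

54.3603 dBW


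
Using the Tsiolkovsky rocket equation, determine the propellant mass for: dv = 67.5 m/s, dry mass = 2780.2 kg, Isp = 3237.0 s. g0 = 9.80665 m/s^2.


ve = Isp * g0 = 3237.0 * 9.80665 = 31744.126050 m/s
mass ratio = exp(dv/ve) = exp(67.5/31744.126050) = 1.00212864
m_prop = m_dry * (mr - 1) = 2780.2 * (1.00212864 - 1)
m_prop = 5.9180 kg

5.9180 kg


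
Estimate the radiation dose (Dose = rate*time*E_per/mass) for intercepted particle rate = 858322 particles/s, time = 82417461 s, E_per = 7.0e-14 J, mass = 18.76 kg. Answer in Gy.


Total energy deposited = rate * time * E_per
  = 858322 * 82417461 * 7.0e-14 = 4.9519 J
Dose = E_total / mass = 4.9519 / 18.76
Dose = 0.2639579 Gy

0.2640 Gy


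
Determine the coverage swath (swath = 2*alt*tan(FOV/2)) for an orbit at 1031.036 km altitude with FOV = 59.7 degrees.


FOV = 59.7 deg = 1.0420 rad
swath = 2 * alt * tan(FOV/2) = 2 * 1031.036 * tan(0.5209808)
swath = 2 * 1031.036 * 0.5738649
swath = 1183.3507 km

1183.3507 km


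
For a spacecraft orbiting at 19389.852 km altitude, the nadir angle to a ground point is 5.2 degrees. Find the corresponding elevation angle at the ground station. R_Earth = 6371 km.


r = R_E + alt = 25760.8520 km
Law of sines in the satellite / Earth-center / ground-point triangle:
  sin(nadir)/R_E = sin(90 + el)/r  =>  cos(el) = (r/R_E)*sin(nadir)
cos(el) = (25760.8520 / 6371.0000) * sin(5.2 deg) = 0.3664688
el = arccos(0.3664688) = 68.5020 deg
(Earth-central angle = 90 - nadir - el = 16.2980 deg)

68.5020 degrees


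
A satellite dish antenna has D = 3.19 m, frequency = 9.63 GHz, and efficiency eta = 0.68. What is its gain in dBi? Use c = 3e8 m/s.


lambda = c/f = 3e8 / 9.63e+09 = 0.03115265 m
G = eta*(pi*D/lambda)^2 = 0.68*(pi*3.19/0.03115265)^2
G = 70372.0316 (linear)
G = 10*log10(70372.0316) = 48.4740 dBi

48.4740 dBi


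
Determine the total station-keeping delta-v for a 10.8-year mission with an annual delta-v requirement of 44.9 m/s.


dV = rate * years = 44.9 * 10.8
dV = 484.9200 m/s

484.9200 m/s


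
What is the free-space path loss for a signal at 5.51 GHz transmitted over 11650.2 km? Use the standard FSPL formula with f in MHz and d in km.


f = 5.51 GHz = 5510.0000 MHz
d = 11650.2 km
FSPL = 32.44 + 20*log10(5510.0000) + 20*log10(11650.2)
FSPL = 32.44 + 74.8230 + 81.3267
FSPL = 188.5897 dB

188.5897 dB


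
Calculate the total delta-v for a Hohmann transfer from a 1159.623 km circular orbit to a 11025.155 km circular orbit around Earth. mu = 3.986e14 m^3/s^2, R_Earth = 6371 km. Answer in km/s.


r1 = 7530.6230 km = 7.530623e+06 m
r2 = 17396.1550 km = 1.7396155e+07 m
dv1 = sqrt(mu/r1)*(sqrt(2*r2/(r1+r2)) - 1) = 1319.9758 m/s
dv2 = sqrt(mu/r2)*(1 - sqrt(2*r1/(r1+r2))) = 1065.9377 m/s
total dv = |dv1| + |dv2| = 1319.9758 + 1065.9377 = 2385.9135 m/s = 2.3859 km/s

2.3859 km/s


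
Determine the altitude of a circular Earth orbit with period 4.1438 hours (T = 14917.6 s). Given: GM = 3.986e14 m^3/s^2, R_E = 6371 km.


T = 14917.6 s
r = (mu*T^2/(4*pi^2))^(1/3) = (3.986e14 * 14917.6^2 / (4*pi^2))^(1/3)
r = 1.3097603e+07 m = 13097.6031 km
alt = r - R_E = 13097.6031 - 6371 = 6726.6031 km

6726.6031 km


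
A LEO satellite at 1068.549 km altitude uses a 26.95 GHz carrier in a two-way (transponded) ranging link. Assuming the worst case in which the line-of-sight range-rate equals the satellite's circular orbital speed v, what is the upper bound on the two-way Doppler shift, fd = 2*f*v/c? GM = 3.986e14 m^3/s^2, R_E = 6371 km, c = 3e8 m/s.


r = 7.439549e+06 m
v = sqrt(mu/r) = 7319.7347 m/s (worst-case radial velocity)
f = 26.95 GHz = 2.695e+10 Hz
fd = 2*f*v/c = 2*2.695e+10*7319.7347/3.0e+08
fd = 1.3151123e+06 Hz

1.3151e+06 Hz


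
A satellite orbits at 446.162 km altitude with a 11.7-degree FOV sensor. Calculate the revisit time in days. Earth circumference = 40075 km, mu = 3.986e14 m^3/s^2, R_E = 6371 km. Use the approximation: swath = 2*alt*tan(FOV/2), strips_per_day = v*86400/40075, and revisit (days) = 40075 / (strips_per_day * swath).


swath = 2*446.162*tan(0.1021018) = 91.4258 km
v = sqrt(mu/r) = 7646.5730 m/s = 7.6466 km/s
strips/day = v*86400/40075 = 7.6466*86400/40075 = 16.4857
coverage/day = strips * swath = 16.4857 * 91.4258 = 1507.2166 km
revisit = 40075 / 1507.2166 = 26.5887 days

26.5887 days


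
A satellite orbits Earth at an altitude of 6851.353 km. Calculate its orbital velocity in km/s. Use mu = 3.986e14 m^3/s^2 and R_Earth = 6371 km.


r = R_E + alt = 6371.0 + 6851.353 = 13222.3530 km = 1.3222353e+07 m
v = sqrt(mu/r) = sqrt(3.986e14 / 1.3222353e+07) = 5490.5301 m/s = 5.4905 km/s

5.4905 km/s


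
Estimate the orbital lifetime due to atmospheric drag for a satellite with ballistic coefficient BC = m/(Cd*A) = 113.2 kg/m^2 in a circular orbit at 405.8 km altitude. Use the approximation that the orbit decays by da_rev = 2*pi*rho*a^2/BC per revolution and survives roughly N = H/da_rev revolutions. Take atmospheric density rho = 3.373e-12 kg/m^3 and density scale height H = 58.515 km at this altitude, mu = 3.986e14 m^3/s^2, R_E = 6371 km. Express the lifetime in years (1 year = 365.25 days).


a = R_E + alt = 6776.8000 km = 6.7768e+06 m
da_rev = 2*pi*rho*a^2/BC = 2*pi*3.373e-12*(6.7768e+06)^2/113.2 = 8.598033 m per revolution
N = H/da_rev = 58515.0000 m / 8.598033 m = 6805.6262 revolutions
P = 2*pi*sqrt(a^3/mu) = 5551.9842 s
lifetime = N*P = 6805.6262 * 5551.9842 = 3.7784729e+07 s = 437.3233 days
years = 437.3233 / 365.25 = 1.1973 years

1.1973 years


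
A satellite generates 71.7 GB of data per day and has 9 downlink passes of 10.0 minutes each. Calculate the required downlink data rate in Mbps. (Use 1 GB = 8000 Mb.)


total contact time = 9 * 10.0 * 60 = 5400.0000 s
data = 71.7 GB = 573600.0000 Mb
rate = 573600.0000 / 5400.0000 = 106.2222 Mbps

106.2222 Mbps


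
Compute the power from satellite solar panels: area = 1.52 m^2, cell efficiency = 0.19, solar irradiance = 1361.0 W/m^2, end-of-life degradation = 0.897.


P = area * eta * S * degradation
P = 1.52 * 0.19 * 1361.0 * 0.897
P = 352.5719 W

352.5719 W


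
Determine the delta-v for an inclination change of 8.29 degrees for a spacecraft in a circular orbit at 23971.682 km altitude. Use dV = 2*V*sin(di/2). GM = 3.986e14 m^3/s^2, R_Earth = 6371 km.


r = 30342.6820 km = 3.0342682e+07 m
V = sqrt(mu/r) = 3624.4463 m/s
di = 8.29 deg = 0.1446878 rad
dV = 2*V*sin(di/2) = 2*3624.4463*sin(0.0723439)
dV = 523.9558 m/s = 0.5239558 km/s

0.5240 km/s


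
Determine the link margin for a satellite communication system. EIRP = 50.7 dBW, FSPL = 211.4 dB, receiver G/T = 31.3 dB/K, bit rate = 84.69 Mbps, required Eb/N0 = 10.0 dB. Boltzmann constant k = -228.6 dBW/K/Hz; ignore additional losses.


C/N0 = EIRP - FSPL + G/T - k = 50.7 - 211.4 + 31.3 - (-228.6)
C/N0 = 99.2000 dB-Hz
R_b = 84.69 Mbps = 8.469e+07 bps -> 10*log10(R_b) = 79.2783 dB-Hz
Eb/N0 = C/N0 - 10*log10(R_b) = 99.2000 - 79.2783 = 19.9217 dB
Margin = Eb/N0 - Eb/N0_req = 19.9217 - 10.0 = 9.9217 dB (link closes)

9.9217 dB


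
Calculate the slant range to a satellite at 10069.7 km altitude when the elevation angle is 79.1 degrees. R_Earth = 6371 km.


h = 10069.7 km, el = 79.1 deg
d = -R_E*sin(el) + sqrt((R_E*sin(el))^2 + 2*R_E*h + h^2)
d = -6371.0000*sin(1.3806) + sqrt((6371.0000*0.9819587)^2 + 2*6371.0000*10069.7 + 10069.7^2)
d = 10140.4422 km

10140.4422 km


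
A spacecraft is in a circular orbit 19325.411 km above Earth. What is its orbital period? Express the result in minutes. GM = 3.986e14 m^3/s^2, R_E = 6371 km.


r = 25696.4110 km = 2.5696411e+07 m
T = 2*pi*sqrt(r^3/mu) = 2*pi*sqrt(1.6967482e+22 / 3.986e14)
T = 40993.9650 s = 683.2328 min

683.2328 minutes


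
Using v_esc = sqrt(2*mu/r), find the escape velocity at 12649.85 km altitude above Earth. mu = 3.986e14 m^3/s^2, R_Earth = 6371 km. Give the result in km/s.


r = 6371.0 + 12649.85 = 19020.8500 km = 1.902085e+07 m
v_esc = sqrt(2*mu/r) = sqrt(2*3.986e14 / 1.902085e+07)
v_esc = 6473.9402 m/s = 6.4739 km/s

6.4739 km/s


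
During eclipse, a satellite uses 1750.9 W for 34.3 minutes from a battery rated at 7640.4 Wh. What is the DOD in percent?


E_used = P * t / 60 = 1750.9 * 34.3 / 60 = 1000.9312 Wh
DOD = E_used / E_total * 100 = 1000.9312 / 7640.4 * 100
DOD = 13.1005 %

13.1005 %


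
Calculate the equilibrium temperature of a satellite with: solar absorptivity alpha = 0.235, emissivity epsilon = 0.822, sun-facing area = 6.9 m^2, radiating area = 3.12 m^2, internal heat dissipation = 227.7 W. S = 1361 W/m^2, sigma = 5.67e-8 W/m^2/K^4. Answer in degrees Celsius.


Numerator = alpha*S*A_sun + Q_int = 0.235*1361*6.9 + 227.7 = 2434.5615 W
Denominator = eps*sigma*A_rad = 0.822*5.67e-8*3.12 = 1.4541509e-07 W/K^4
T^4 = 1.6742152e+10 K^4
T = 359.7103 K = 86.5603 C

86.5603 degrees Celsius


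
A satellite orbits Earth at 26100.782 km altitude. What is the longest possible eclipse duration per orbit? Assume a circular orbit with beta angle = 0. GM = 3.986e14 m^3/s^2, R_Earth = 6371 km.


r = 32471.7820 km
T = 970.5528 min
Eclipse fraction = arcsin(R_E/r)/pi = arcsin(6371.0000/32471.7820)/pi
= arcsin(0.1962011)/pi = 0.06286055
Eclipse duration = 0.06286055 * 970.5528 = 61.0095 min

61.0095 minutes


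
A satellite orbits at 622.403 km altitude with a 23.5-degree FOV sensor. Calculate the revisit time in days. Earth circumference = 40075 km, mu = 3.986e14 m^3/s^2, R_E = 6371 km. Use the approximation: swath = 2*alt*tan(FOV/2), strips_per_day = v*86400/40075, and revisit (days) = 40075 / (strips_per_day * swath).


swath = 2*622.403*tan(0.2050762) = 258.9200 km
v = sqrt(mu/r) = 7549.6074 m/s = 7.5496 km/s
strips/day = v*86400/40075 = 7.5496*86400/40075 = 16.2766
coverage/day = strips * swath = 16.2766 * 258.9200 = 4214.3462 km
revisit = 40075 / 4214.3462 = 9.5092 days

9.5092 days


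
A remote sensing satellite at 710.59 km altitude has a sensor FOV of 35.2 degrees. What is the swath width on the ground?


FOV = 35.2 deg = 0.6143559 rad
swath = 2 * alt * tan(FOV/2) = 2 * 710.59 * tan(0.3071779)
swath = 2 * 710.59 * 0.3172187
swath = 450.8249 km

450.8249 km


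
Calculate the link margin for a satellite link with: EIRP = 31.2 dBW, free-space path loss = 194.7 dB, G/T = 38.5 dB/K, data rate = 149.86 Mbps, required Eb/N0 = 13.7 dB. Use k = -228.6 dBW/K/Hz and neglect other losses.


C/N0 = EIRP - FSPL + G/T - k = 31.2 - 194.7 + 38.5 - (-228.6)
C/N0 = 103.6000 dB-Hz
R_b = 149.86 Mbps = 1.4986e+08 bps -> 10*log10(R_b) = 81.7569 dB-Hz
Eb/N0 = C/N0 - 10*log10(R_b) = 103.6000 - 81.7569 = 21.8431 dB
Margin = Eb/N0 - Eb/N0_req = 21.8431 - 13.7 = 8.1431 dB (link closes)

8.1431 dB


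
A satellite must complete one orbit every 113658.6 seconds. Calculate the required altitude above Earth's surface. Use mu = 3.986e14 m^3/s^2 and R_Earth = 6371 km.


T = 113658.6 s
r = (mu*T^2/(4*pi^2))^(1/3) = (3.986e14 * 113658.6^2 / (4*pi^2))^(1/3)
r = 5.0713944e+07 m = 50713.9441 km
alt = r - R_E = 50713.9441 - 6371 = 44342.9441 km

44342.9441 km


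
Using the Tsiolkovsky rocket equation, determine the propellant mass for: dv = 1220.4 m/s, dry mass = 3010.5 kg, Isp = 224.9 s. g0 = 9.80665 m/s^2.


ve = Isp * g0 = 224.9 * 9.80665 = 2205.515585 m/s
mass ratio = exp(dv/ve) = exp(1220.4/2205.515585) = 1.73905177
m_prop = m_dry * (mr - 1) = 3010.5 * (1.73905177 - 1)
m_prop = 2224.9153 kg

2224.9153 kg


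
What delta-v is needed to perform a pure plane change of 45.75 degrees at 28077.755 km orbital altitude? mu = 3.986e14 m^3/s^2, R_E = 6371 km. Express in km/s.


r = 34448.7550 km = 3.4448755e+07 m
V = sqrt(mu/r) = 3401.5893 m/s
di = 45.75 deg = 0.7984881 rad
dV = 2*V*sin(di/2) = 2*3401.5893*sin(0.3992441)
dV = 2644.5450 m/s = 2.6445 km/s

2.6445 km/s


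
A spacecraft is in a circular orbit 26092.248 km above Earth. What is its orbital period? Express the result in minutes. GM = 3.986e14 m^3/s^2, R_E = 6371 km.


r = 32463.2480 km = 3.2463248e+07 m
T = 2*pi*sqrt(r^3/mu) = 2*pi*sqrt(3.4211799e+22 / 3.986e14)
T = 58210.2113 s = 970.1702 min

970.1702 minutes


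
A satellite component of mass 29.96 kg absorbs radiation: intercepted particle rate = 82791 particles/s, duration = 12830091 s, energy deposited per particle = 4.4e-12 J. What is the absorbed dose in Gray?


Total energy deposited = rate * time * E_per
  = 82791 * 12830091 * 4.4e-12 = 4.6738 J
Dose = E_total / mass = 4.6738 / 29.96
Dose = 0.1559997 Gy

0.1560 Gy


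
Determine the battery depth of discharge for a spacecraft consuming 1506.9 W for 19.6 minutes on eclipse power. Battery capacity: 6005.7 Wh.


E_used = P * t / 60 = 1506.9 * 19.6 / 60 = 492.2540 Wh
DOD = E_used / E_total * 100 = 492.2540 / 6005.7 * 100
DOD = 8.1964 %

8.1964 %


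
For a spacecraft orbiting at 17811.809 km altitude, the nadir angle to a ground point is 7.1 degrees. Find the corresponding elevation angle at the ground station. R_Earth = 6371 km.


r = R_E + alt = 24182.8090 km
Law of sines in the satellite / Earth-center / ground-point triangle:
  sin(nadir)/R_E = sin(90 + el)/r  =>  cos(el) = (r/R_E)*sin(nadir)
cos(el) = (24182.8090 / 6371.0000) * sin(7.1 deg) = 0.469162
el = arccos(0.469162) = 62.0201 deg
(Earth-central angle = 90 - nadir - el = 20.8799 deg)

62.0201 degrees


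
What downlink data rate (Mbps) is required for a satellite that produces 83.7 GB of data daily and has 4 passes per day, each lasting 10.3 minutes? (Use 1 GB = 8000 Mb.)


total contact time = 4 * 10.3 * 60 = 2472.0000 s
data = 83.7 GB = 669600.0000 Mb
rate = 669600.0000 / 2472.0000 = 270.8738 Mbps

270.8738 Mbps


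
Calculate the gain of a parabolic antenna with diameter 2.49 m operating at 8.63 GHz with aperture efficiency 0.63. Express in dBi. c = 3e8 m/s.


lambda = c/f = 3e8 / 8.63e+09 = 0.03476246 m
G = eta*(pi*D/lambda)^2 = 0.63*(pi*2.49/0.03476246)^2
G = 31902.0118 (linear)
G = 10*log10(31902.0118) = 45.0382 dBi

45.0382 dBi


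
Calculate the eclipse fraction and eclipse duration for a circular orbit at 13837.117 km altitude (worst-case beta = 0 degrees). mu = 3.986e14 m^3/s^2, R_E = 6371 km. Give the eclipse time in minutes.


r = 20208.1170 km
T = 476.4845 min
Eclipse fraction = arcsin(R_E/r)/pi = arcsin(6371.0000/20208.1170)/pi
= arcsin(0.3152694)/pi = 0.1020949
Eclipse duration = 0.1020949 * 476.4845 = 48.6466 min

48.6466 minutes


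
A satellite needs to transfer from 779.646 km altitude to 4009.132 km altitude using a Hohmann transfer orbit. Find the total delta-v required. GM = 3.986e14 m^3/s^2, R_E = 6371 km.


r1 = 7150.6460 km = 7.150646e+06 m
r2 = 10380.1320 km = 1.0380132e+07 m
dv1 = sqrt(mu/r1)*(sqrt(2*r2/(r1+r2)) - 1) = 658.6466 m/s
dv2 = sqrt(mu/r2)*(1 - sqrt(2*r1/(r1+r2))) = 599.8097 m/s
total dv = |dv1| + |dv2| = 658.6466 + 599.8097 = 1258.4563 m/s = 1.2585 km/s

1.2585 km/s


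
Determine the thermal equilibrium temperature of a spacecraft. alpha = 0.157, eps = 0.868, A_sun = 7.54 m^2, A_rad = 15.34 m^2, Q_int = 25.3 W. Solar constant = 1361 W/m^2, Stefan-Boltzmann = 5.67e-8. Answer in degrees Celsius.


Numerator = alpha*S*A_sun + Q_int = 0.157*1361*7.54 + 25.3 = 1636.4246 W
Denominator = eps*sigma*A_rad = 0.868*5.67e-8*15.34 = 7.549673e-07 W/K^4
T^4 = 2.1675436e+09 K^4
T = 215.7704 K = -57.3796 C

-57.3796 degrees Celsius


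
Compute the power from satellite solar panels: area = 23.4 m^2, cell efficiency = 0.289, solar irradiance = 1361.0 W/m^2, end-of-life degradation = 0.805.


P = area * eta * S * degradation
P = 23.4 * 0.289 * 1361.0 * 0.805
P = 7409.1384 W

7409.1384 W


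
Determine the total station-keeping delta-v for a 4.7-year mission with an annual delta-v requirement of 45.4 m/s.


dV = rate * years = 45.4 * 4.7
dV = 213.3800 m/s

213.3800 m/s


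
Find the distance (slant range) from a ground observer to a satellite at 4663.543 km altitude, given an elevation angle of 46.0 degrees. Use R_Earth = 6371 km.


h = 4663.543 km, el = 46.0 deg
d = -R_E*sin(el) + sqrt((R_E*sin(el))^2 + 2*R_E*h + h^2)
d = -6371.0000*sin(0.8028515) + sqrt((6371.0000*0.7193398)^2 + 2*6371.0000*4663.543 + 4663.543^2)
d = 5525.2313 km

5525.2313 km


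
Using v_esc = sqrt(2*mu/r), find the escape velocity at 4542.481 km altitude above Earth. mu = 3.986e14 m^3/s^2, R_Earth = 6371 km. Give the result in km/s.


r = 6371.0 + 4542.481 = 10913.4810 km = 1.0913481e+07 m
v_esc = sqrt(2*mu/r) = sqrt(2*3.986e14 / 1.0913481e+07)
v_esc = 8546.7696 m/s = 8.5468 km/s

8.5468 km/s


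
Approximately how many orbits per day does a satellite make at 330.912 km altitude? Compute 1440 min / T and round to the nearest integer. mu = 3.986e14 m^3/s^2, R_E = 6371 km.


r = 6.701912e+06 m
T = 2*pi*sqrt(r^3/mu) = 5460.2095 s = 91.0035 min
revs/day = 1440 / 91.0035 = 15.8236
Rounded: 16 revolutions per day

16 revolutions per day


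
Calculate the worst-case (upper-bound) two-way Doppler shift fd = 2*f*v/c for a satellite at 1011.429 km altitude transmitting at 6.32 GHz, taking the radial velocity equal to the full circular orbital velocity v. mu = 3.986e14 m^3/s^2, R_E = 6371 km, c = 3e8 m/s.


r = 7.382429e+06 m
v = sqrt(mu/r) = 7347.9976 m/s (worst-case radial velocity)
f = 6.32 GHz = 6.32e+09 Hz
fd = 2*f*v/c = 2*6.32e+09*7347.9976/3.0e+08
fd = 309595.6336 Hz

309595.6336 Hz


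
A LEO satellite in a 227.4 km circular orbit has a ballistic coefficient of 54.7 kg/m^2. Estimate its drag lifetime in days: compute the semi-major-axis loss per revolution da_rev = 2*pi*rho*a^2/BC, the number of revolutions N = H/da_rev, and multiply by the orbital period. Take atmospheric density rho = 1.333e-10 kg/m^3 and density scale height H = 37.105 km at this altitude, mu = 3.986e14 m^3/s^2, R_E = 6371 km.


a = R_E + alt = 6598.4000 km = 6.5984e+06 m
da_rev = 2*pi*rho*a^2/BC = 2*pi*1.333e-10*(6.5984e+06)^2/54.7 = 666.653203 m per revolution
N = H/da_rev = 37105.0000 m / 666.653203 m = 55.6586 revolutions
P = 2*pi*sqrt(a^3/mu) = 5334.1986 s
lifetime = N*P = 55.6586 * 5334.1986 = 296894.1539 s = 3.4363 days

3.4363 days


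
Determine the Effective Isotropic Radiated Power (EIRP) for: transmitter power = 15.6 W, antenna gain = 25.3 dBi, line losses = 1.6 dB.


Pt = 15.6 W = 11.9312 dBW
EIRP = Pt_dBW + Gt - losses = 11.9312 + 25.3 - 1.6 = 35.6312 dBW

35.6312 dBW


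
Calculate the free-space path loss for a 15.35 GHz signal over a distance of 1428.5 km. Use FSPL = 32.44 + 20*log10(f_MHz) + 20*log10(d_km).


f = 15.35 GHz = 15350.0000 MHz
d = 1428.5 km
FSPL = 32.44 + 20*log10(15350.0000) + 20*log10(1428.5)
FSPL = 32.44 + 83.7222 + 63.0976
FSPL = 179.2598 dB

179.2598 dB


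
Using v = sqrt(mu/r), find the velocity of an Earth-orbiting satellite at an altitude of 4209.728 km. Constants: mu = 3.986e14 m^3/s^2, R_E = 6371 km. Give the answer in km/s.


r = R_E + alt = 6371.0 + 4209.728 = 10580.7280 km = 1.0580728e+07 m
v = sqrt(mu/r) = sqrt(3.986e14 / 1.0580728e+07) = 6137.7737 m/s = 6.1378 km/s

6.1378 km/s


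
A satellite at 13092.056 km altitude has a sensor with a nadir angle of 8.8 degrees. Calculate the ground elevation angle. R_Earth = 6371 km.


r = R_E + alt = 19463.0560 km
Law of sines in the satellite / Earth-center / ground-point triangle:
  sin(nadir)/R_E = sin(90 + el)/r  =>  cos(el) = (r/R_E)*sin(nadir)
cos(el) = (19463.0560 / 6371.0000) * sin(8.8 deg) = 0.4673633
el = arccos(0.4673633) = 62.1367 deg
(Earth-central angle = 90 - nadir - el = 19.0633 deg)

62.1367 degrees


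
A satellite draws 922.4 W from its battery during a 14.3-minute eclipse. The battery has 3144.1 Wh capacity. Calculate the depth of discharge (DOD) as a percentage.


E_used = P * t / 60 = 922.4 * 14.3 / 60 = 219.8387 Wh
DOD = E_used / E_total * 100 = 219.8387 / 3144.1 * 100
DOD = 6.9921 %

6.9921 %


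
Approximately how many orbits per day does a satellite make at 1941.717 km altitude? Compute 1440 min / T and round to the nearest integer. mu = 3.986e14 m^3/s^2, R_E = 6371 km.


r = 8.312717e+06 m
T = 2*pi*sqrt(r^3/mu) = 7542.6805 s = 125.7113 min
revs/day = 1440 / 125.7113 = 11.4548
Rounded: 11 revolutions per day

11 revolutions per day


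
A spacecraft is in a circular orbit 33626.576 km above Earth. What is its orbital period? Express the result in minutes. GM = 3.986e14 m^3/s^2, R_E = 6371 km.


r = 39997.5760 km = 3.9997576e+07 m
T = 2*pi*sqrt(r^3/mu) = 2*pi*sqrt(6.3988366e+22 / 3.986e14)
T = 79608.9195 s = 1326.8153 min

1326.8153 minutes


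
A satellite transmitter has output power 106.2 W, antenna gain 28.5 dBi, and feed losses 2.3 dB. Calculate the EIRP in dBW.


Pt = 106.2 W = 20.2612 dBW
EIRP = Pt_dBW + Gt - losses = 20.2612 + 28.5 - 2.3 = 46.4612 dBW

46.4612 dBW


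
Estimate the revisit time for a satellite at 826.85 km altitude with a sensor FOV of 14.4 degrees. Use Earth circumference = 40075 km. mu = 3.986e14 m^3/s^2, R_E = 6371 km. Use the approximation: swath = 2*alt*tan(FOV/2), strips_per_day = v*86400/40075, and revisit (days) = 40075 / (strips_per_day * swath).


swath = 2*826.85*tan(0.1256637) = 208.9109 km
v = sqrt(mu/r) = 7441.6159 m/s = 7.4416 km/s
strips/day = v*86400/40075 = 7.4416*86400/40075 = 16.0438
coverage/day = strips * swath = 16.0438 * 208.9109 = 3351.7263 km
revisit = 40075 / 3351.7263 = 11.9565 days

11.9565 days


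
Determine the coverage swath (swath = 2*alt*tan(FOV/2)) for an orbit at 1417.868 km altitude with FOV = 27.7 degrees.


FOV = 27.7 deg = 0.4834562 rad
swath = 2 * alt * tan(FOV/2) = 2 * 1417.868 * tan(0.2417281)
swath = 2 * 1417.868 * 0.2465491
swath = 699.1481 km

699.1481 km


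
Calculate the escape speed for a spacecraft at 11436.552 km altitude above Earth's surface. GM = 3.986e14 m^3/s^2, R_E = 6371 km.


r = 6371.0 + 11436.552 = 17807.5520 km = 1.7807552e+07 m
v_esc = sqrt(2*mu/r) = sqrt(2*3.986e14 / 1.7807552e+07)
v_esc = 6690.8537 m/s = 6.6909 km/s

6.6909 km/s


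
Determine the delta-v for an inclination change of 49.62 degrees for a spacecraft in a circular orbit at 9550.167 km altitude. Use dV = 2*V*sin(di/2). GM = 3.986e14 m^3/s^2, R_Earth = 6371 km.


r = 15921.1670 km = 1.5921167e+07 m
V = sqrt(mu/r) = 5003.5840 m/s
di = 49.62 deg = 0.8660324 rad
dV = 2*V*sin(di/2) = 2*5003.5840*sin(0.4330162)
dV = 4199.1129 m/s = 4.1991 km/s

4.1991 km/s


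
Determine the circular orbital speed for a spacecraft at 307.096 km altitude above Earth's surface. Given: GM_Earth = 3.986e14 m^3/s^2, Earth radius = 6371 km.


r = R_E + alt = 6371.0 + 307.096 = 6678.0960 km = 6.678096e+06 m
v = sqrt(mu/r) = sqrt(3.986e14 / 6.678096e+06) = 7725.7797 m/s = 7.7258 km/s

7.7258 km/s


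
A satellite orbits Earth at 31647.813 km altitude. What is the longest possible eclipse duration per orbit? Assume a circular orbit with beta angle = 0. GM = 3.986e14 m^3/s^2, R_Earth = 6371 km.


r = 38018.8130 km
T = 1229.5829 min
Eclipse fraction = arcsin(R_E/r)/pi = arcsin(6371.0000/38018.8130)/pi
= arcsin(0.1675749)/pi = 0.05359361
Eclipse duration = 0.05359361 * 1229.5829 = 65.8978 min

65.8978 minutes


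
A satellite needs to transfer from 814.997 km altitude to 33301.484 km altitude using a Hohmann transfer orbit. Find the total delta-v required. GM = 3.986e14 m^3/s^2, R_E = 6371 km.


r1 = 7185.9970 km = 7.185997e+06 m
r2 = 39672.4840 km = 3.9672484e+07 m
dv1 = sqrt(mu/r1)*(sqrt(2*r2/(r1+r2)) - 1) = 2243.7431 m/s
dv2 = sqrt(mu/r2)*(1 - sqrt(2*r1/(r1+r2))) = 1414.2927 m/s
total dv = |dv1| + |dv2| = 2243.7431 + 1414.2927 = 3658.0358 m/s = 3.6580 km/s

3.6580 km/s


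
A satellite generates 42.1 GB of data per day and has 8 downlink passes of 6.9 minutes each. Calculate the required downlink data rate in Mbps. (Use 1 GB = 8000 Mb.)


total contact time = 8 * 6.9 * 60 = 3312.0000 s
data = 42.1 GB = 336800.0000 Mb
rate = 336800.0000 / 3312.0000 = 101.6908 Mbps

101.6908 Mbps


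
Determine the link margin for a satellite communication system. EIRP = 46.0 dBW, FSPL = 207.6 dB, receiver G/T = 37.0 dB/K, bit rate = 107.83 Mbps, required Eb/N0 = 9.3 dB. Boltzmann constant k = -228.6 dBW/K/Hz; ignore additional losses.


C/N0 = EIRP - FSPL + G/T - k = 46.0 - 207.6 + 37.0 - (-228.6)
C/N0 = 104.0000 dB-Hz
R_b = 107.83 Mbps = 1.0783e+08 bps -> 10*log10(R_b) = 80.3274 dB-Hz
Eb/N0 = C/N0 - 10*log10(R_b) = 104.0000 - 80.3274 = 23.6726 dB
Margin = Eb/N0 - Eb/N0_req = 23.6726 - 9.3 = 14.3726 dB (link closes)

14.3726 dB


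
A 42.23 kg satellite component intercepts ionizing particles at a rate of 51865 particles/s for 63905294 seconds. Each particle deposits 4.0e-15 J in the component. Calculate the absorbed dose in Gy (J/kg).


Total energy deposited = rate * time * E_per
  = 51865 * 63905294 * 4.0e-15 = 0.01325779 J
Dose = E_total / mass = 0.01325779 / 42.23
Dose = 3.1394251e-04 Gy

3.1394e-04 Gy


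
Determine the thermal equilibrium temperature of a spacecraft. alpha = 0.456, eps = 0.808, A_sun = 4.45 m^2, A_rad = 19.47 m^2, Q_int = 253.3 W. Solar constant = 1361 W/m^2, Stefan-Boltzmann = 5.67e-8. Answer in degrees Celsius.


Numerator = alpha*S*A_sun + Q_int = 0.456*1361*4.45 + 253.3 = 3015.0412 W
Denominator = eps*sigma*A_rad = 0.808*5.67e-8*19.47 = 8.9199079e-07 W/K^4
T^4 = 3.3801259e+09 K^4
T = 241.1200 K = -32.0300 C

-32.0300 degrees Celsius


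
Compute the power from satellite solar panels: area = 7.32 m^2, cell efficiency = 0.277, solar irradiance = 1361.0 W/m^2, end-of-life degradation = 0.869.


P = area * eta * S * degradation
P = 7.32 * 0.277 * 1361.0 * 0.869
P = 2398.1081 W

2398.1081 W


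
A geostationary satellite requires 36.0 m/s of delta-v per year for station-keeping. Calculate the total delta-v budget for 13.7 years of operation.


dV = rate * years = 36.0 * 13.7
dV = 493.2000 m/s

493.2000 m/s


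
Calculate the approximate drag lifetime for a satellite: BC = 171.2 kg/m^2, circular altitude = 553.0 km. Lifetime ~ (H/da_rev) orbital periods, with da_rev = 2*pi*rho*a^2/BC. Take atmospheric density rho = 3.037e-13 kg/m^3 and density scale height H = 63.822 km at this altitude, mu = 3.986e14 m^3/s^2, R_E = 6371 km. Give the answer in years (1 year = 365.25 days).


a = R_E + alt = 6924.0000 km = 6.924e+06 m
da_rev = 2*pi*rho*a^2/BC = 2*pi*3.037e-13*(6.924e+06)^2/171.2 = 0.534361325 m per revolution
N = H/da_rev = 63822.0000 m / 0.534361325 m = 119436.0388 revolutions
P = 2*pi*sqrt(a^3/mu) = 5733.8564 s
lifetime = N*P = 119436.0388 * 5733.8564 = 6.8482909e+08 s = 7926.2626 days
years = 7926.2626 / 365.25 = 21.7009 years

21.7009 years
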